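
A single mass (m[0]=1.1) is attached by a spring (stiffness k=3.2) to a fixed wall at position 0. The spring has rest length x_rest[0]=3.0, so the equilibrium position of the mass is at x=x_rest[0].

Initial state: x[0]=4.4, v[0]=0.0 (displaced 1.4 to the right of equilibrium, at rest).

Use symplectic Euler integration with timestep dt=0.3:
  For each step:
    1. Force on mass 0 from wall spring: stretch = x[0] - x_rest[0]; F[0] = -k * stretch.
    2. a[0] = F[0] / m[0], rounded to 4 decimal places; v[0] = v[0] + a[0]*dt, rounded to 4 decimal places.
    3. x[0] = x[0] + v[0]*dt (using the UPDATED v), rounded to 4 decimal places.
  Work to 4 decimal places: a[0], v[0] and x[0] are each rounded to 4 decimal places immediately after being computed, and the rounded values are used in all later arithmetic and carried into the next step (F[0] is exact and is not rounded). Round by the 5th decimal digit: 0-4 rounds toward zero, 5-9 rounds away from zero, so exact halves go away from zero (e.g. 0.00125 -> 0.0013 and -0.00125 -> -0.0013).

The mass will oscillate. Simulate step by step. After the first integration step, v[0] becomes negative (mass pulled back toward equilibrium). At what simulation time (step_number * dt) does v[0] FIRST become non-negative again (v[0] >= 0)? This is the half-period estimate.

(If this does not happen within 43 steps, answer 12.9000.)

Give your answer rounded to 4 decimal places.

Answer: 2.1000

Derivation:
Step 0: x=[4.4000] v=[0.0000]
Step 1: x=[4.0335] v=[-1.2218]
Step 2: x=[3.3964] v=[-2.1238]
Step 3: x=[2.6555] v=[-2.4698]
Step 4: x=[2.0048] v=[-2.1691]
Step 5: x=[1.6146] v=[-1.3006]
Step 6: x=[1.5872] v=[-0.0915]
Step 7: x=[1.9297] v=[1.1415]
First v>=0 after going negative at step 7, time=2.1000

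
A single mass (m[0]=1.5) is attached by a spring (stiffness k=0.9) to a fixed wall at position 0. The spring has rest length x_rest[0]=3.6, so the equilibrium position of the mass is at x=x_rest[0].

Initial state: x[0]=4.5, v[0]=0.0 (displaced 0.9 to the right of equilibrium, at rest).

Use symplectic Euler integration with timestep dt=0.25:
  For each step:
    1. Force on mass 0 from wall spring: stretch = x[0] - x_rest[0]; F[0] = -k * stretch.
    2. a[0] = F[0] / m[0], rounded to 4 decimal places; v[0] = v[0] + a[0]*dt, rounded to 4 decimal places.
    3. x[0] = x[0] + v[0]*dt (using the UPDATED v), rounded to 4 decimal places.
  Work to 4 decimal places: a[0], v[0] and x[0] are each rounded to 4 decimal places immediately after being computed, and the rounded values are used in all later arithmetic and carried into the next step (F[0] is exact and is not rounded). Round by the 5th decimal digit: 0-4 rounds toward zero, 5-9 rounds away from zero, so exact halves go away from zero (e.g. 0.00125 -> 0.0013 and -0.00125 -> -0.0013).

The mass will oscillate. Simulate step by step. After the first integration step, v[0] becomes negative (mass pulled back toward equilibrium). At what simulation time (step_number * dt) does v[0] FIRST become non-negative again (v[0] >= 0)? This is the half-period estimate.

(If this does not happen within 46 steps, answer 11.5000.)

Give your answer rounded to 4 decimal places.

Step 0: x=[4.5000] v=[0.0000]
Step 1: x=[4.4663] v=[-0.1350]
Step 2: x=[4.4001] v=[-0.2650]
Step 3: x=[4.3039] v=[-0.3850]
Step 4: x=[4.1813] v=[-0.4906]
Step 5: x=[4.0369] v=[-0.5778]
Step 6: x=[3.8761] v=[-0.6433]
Step 7: x=[3.7049] v=[-0.6847]
Step 8: x=[3.5298] v=[-0.7004]
Step 9: x=[3.3573] v=[-0.6899]
Step 10: x=[3.1939] v=[-0.6535]
Step 11: x=[3.0458] v=[-0.5926]
Step 12: x=[2.9184] v=[-0.5095]
Step 13: x=[2.8166] v=[-0.4073]
Step 14: x=[2.7442] v=[-0.2898]
Step 15: x=[2.7039] v=[-0.1614]
Step 16: x=[2.6972] v=[-0.0270]
Step 17: x=[2.7243] v=[0.1084]
First v>=0 after going negative at step 17, time=4.2500

Answer: 4.2500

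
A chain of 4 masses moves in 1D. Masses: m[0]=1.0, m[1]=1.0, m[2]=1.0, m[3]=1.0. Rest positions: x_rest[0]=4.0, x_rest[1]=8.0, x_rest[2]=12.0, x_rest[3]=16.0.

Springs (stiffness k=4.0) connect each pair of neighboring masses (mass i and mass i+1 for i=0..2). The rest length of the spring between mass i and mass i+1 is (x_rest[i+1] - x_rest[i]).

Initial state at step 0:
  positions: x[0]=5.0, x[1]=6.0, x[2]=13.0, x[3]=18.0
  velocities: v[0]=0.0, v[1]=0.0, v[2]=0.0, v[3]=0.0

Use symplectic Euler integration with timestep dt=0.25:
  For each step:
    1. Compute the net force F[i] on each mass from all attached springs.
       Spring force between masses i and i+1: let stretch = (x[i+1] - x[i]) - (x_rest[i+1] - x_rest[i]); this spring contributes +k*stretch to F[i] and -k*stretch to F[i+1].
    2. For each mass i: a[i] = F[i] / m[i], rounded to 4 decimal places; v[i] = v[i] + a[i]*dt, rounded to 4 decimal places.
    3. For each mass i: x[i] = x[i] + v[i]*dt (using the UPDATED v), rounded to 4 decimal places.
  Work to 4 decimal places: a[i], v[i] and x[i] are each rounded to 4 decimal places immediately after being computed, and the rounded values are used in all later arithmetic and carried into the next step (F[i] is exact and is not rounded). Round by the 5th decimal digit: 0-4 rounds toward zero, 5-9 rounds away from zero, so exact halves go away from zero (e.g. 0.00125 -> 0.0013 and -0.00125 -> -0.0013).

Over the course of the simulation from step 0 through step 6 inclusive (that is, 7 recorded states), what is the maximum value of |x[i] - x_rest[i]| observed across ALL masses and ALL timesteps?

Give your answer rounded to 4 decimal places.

Step 0: x=[5.0000 6.0000 13.0000 18.0000] v=[0.0000 0.0000 0.0000 0.0000]
Step 1: x=[4.2500 7.5000 12.5000 17.7500] v=[-3.0000 6.0000 -2.0000 -1.0000]
Step 2: x=[3.3125 9.4375 12.0625 17.1875] v=[-3.7500 7.7500 -1.7500 -2.2500]
Step 3: x=[2.9063 10.5000 12.2500 16.3438] v=[-1.6250 4.2500 0.7500 -3.3750]
Step 4: x=[3.3985 10.1016 13.0235 15.4766] v=[1.9687 -1.5937 3.0938 -3.4688]
Step 5: x=[4.5665 8.7579 13.6798 14.9961] v=[4.6718 -5.3749 2.6250 -1.9219]
Step 6: x=[5.7823 7.5968 13.4347 15.1866] v=[4.8632 -4.6444 -0.9806 0.7618]
Max displacement = 2.5000

Answer: 2.5000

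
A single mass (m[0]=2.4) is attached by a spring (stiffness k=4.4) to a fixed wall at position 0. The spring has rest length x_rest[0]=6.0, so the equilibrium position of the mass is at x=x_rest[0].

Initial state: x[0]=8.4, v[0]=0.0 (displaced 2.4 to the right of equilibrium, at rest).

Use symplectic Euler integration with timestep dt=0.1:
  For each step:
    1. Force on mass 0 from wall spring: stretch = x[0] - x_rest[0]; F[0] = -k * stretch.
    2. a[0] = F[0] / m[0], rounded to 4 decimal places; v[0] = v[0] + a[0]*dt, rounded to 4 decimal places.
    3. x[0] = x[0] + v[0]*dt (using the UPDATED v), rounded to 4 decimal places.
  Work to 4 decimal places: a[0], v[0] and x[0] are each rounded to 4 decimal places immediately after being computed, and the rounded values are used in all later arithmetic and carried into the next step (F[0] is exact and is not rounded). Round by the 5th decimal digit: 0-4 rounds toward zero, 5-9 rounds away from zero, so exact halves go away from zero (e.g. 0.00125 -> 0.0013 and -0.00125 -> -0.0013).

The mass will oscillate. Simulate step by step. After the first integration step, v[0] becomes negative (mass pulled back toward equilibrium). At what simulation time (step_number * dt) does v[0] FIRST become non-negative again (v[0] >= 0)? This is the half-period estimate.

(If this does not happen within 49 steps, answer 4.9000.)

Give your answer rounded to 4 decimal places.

Step 0: x=[8.4000] v=[0.0000]
Step 1: x=[8.3560] v=[-0.4400]
Step 2: x=[8.2688] v=[-0.8719]
Step 3: x=[8.1400] v=[-1.2879]
Step 4: x=[7.9720] v=[-1.6802]
Step 5: x=[7.7678] v=[-2.0417]
Step 6: x=[7.5312] v=[-2.3658]
Step 7: x=[7.2666] v=[-2.6465]
Step 8: x=[6.9787] v=[-2.8787]
Step 9: x=[6.6729] v=[-3.0581]
Step 10: x=[6.3548] v=[-3.1815]
Step 11: x=[6.0301] v=[-3.2466]
Step 12: x=[5.7049] v=[-3.2521]
Step 13: x=[5.3851] v=[-3.1980]
Step 14: x=[5.0766] v=[-3.0853]
Step 15: x=[4.7850] v=[-2.9160]
Step 16: x=[4.5157] v=[-2.6933]
Step 17: x=[4.2736] v=[-2.4212]
Step 18: x=[4.0631] v=[-2.1047]
Step 19: x=[3.8881] v=[-1.7496]
Step 20: x=[3.7519] v=[-1.3624]
Step 21: x=[3.6569] v=[-0.9503]
Step 22: x=[3.6048] v=[-0.5207]
Step 23: x=[3.5966] v=[-0.0816]
Step 24: x=[3.6325] v=[0.3590]
First v>=0 after going negative at step 24, time=2.4000

Answer: 2.4000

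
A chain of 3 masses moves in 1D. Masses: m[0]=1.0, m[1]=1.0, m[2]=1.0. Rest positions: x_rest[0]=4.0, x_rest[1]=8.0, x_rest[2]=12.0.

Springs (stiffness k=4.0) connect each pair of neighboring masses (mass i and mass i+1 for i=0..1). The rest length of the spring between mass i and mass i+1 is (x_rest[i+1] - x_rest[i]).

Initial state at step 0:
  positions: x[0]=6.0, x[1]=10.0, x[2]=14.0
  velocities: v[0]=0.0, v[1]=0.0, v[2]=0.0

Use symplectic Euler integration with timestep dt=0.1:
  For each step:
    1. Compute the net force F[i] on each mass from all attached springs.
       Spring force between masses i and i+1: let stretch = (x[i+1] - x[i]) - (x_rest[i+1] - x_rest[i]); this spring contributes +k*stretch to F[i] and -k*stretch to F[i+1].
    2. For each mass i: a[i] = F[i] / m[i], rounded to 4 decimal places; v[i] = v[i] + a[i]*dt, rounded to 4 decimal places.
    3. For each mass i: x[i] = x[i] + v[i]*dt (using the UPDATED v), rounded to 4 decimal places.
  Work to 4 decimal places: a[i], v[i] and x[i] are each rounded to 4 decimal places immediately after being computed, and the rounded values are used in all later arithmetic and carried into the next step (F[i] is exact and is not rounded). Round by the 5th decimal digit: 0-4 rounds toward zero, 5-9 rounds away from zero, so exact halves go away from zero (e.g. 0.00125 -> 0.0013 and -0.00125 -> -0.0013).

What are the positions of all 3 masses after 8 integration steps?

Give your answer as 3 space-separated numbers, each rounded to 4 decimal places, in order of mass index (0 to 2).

Answer: 6.0000 10.0000 14.0000

Derivation:
Step 0: x=[6.0000 10.0000 14.0000] v=[0.0000 0.0000 0.0000]
Step 1: x=[6.0000 10.0000 14.0000] v=[0.0000 0.0000 0.0000]
Step 2: x=[6.0000 10.0000 14.0000] v=[0.0000 0.0000 0.0000]
Step 3: x=[6.0000 10.0000 14.0000] v=[0.0000 0.0000 0.0000]
Step 4: x=[6.0000 10.0000 14.0000] v=[0.0000 0.0000 0.0000]
Step 5: x=[6.0000 10.0000 14.0000] v=[0.0000 0.0000 0.0000]
Step 6: x=[6.0000 10.0000 14.0000] v=[0.0000 0.0000 0.0000]
Step 7: x=[6.0000 10.0000 14.0000] v=[0.0000 0.0000 0.0000]
Step 8: x=[6.0000 10.0000 14.0000] v=[0.0000 0.0000 0.0000]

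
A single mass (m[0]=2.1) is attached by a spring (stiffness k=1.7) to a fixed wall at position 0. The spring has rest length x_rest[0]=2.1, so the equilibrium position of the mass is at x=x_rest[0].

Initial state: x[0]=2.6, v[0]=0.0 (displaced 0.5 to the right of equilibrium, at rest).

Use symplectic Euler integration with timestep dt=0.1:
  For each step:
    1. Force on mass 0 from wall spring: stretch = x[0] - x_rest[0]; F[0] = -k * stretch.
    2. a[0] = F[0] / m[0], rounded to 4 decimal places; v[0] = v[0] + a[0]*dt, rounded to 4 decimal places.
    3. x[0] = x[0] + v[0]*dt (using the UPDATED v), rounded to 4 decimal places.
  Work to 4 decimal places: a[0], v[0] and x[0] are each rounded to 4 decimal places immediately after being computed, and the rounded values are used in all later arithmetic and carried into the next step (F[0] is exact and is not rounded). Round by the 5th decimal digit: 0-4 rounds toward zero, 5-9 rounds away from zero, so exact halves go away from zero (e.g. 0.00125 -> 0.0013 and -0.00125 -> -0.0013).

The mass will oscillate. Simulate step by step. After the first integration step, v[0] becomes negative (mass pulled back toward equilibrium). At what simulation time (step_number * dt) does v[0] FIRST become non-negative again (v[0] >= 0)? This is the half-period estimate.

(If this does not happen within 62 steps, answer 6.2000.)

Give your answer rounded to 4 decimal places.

Answer: 3.5000

Derivation:
Step 0: x=[2.6000] v=[0.0000]
Step 1: x=[2.5960] v=[-0.0405]
Step 2: x=[2.5879] v=[-0.0807]
Step 3: x=[2.5759] v=[-0.1202]
Step 4: x=[2.5600] v=[-0.1587]
Step 5: x=[2.5404] v=[-0.1959]
Step 6: x=[2.5172] v=[-0.2316]
Step 7: x=[2.4907] v=[-0.2654]
Step 8: x=[2.4610] v=[-0.2970]
Step 9: x=[2.4284] v=[-0.3262]
Step 10: x=[2.3931] v=[-0.3528]
Step 11: x=[2.3555] v=[-0.3765]
Step 12: x=[2.3158] v=[-0.3972]
Step 13: x=[2.2743] v=[-0.4147]
Step 14: x=[2.2314] v=[-0.4288]
Step 15: x=[2.1875] v=[-0.4394]
Step 16: x=[2.1429] v=[-0.4465]
Step 17: x=[2.0979] v=[-0.4500]
Step 18: x=[2.0529] v=[-0.4498]
Step 19: x=[2.0083] v=[-0.4460]
Step 20: x=[1.9644] v=[-0.4386]
Step 21: x=[1.9216] v=[-0.4276]
Step 22: x=[1.8803] v=[-0.4132]
Step 23: x=[1.8408] v=[-0.3954]
Step 24: x=[1.8034] v=[-0.3744]
Step 25: x=[1.7684] v=[-0.3504]
Step 26: x=[1.7360] v=[-0.3236]
Step 27: x=[1.7066] v=[-0.2941]
Step 28: x=[1.6804] v=[-0.2623]
Step 29: x=[1.6576] v=[-0.2283]
Step 30: x=[1.6384] v=[-0.1925]
Step 31: x=[1.6229] v=[-0.1551]
Step 32: x=[1.6113] v=[-0.1165]
Step 33: x=[1.6036] v=[-0.0769]
Step 34: x=[1.5999] v=[-0.0367]
Step 35: x=[1.6003] v=[0.0038]
First v>=0 after going negative at step 35, time=3.5000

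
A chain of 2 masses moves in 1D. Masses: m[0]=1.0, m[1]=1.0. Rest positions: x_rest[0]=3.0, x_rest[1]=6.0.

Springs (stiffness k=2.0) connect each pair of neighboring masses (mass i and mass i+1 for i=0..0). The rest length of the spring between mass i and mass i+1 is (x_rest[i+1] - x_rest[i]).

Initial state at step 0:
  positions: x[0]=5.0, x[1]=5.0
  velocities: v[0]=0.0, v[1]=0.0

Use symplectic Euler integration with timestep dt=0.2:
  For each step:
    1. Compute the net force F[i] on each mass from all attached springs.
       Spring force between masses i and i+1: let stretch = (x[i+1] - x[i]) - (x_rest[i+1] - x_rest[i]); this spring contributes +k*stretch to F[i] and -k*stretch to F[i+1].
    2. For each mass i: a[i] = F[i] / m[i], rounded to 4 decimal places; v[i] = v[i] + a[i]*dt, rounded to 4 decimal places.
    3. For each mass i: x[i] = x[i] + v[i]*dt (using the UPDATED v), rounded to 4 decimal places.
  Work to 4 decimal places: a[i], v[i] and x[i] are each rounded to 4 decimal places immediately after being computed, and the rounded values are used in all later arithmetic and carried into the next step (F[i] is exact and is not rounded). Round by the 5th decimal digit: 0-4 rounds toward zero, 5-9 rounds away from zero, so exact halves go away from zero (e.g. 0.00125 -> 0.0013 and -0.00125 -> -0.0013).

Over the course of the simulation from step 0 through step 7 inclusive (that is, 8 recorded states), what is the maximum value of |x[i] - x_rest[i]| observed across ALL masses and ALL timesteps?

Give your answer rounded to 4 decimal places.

Step 0: x=[5.0000 5.0000] v=[0.0000 0.0000]
Step 1: x=[4.7600 5.2400] v=[-1.2000 1.2000]
Step 2: x=[4.3184 5.6816] v=[-2.2080 2.2080]
Step 3: x=[3.7459 6.2541] v=[-2.8627 2.8627]
Step 4: x=[3.1340 6.8660] v=[-3.0594 3.0594]
Step 5: x=[2.5807 7.4193] v=[-2.7666 2.7666]
Step 6: x=[2.1745 7.8255] v=[-2.0312 2.0312]
Step 7: x=[1.9803 8.0197] v=[-0.9708 0.9708]
Max displacement = 2.0197

Answer: 2.0197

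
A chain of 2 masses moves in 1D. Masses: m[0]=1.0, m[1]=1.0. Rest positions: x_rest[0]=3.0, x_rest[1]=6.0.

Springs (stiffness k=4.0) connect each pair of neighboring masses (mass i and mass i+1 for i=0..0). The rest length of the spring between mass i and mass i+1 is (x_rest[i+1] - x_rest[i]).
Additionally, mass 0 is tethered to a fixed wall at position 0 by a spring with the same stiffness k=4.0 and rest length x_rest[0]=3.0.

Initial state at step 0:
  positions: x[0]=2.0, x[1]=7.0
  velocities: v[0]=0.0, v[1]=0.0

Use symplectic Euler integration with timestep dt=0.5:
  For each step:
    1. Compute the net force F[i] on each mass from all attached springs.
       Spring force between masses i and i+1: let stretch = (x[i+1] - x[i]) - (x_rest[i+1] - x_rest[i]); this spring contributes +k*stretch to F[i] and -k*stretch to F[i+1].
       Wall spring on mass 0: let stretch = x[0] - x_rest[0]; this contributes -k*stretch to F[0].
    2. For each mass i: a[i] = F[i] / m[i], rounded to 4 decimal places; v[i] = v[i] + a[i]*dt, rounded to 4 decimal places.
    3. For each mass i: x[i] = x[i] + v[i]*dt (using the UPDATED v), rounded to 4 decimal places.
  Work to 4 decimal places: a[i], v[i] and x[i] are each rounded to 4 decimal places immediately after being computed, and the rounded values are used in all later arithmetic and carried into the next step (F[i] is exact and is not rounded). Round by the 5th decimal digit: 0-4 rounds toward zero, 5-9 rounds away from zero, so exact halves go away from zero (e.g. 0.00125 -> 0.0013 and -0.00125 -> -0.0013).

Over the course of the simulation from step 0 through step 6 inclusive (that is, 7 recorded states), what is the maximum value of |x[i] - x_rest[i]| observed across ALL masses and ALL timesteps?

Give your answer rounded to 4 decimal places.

Step 0: x=[2.0000 7.0000] v=[0.0000 0.0000]
Step 1: x=[5.0000 5.0000] v=[6.0000 -4.0000]
Step 2: x=[3.0000 6.0000] v=[-4.0000 2.0000]
Step 3: x=[1.0000 7.0000] v=[-4.0000 2.0000]
Step 4: x=[4.0000 5.0000] v=[6.0000 -4.0000]
Step 5: x=[4.0000 5.0000] v=[0.0000 0.0000]
Step 6: x=[1.0000 7.0000] v=[-6.0000 4.0000]
Max displacement = 2.0000

Answer: 2.0000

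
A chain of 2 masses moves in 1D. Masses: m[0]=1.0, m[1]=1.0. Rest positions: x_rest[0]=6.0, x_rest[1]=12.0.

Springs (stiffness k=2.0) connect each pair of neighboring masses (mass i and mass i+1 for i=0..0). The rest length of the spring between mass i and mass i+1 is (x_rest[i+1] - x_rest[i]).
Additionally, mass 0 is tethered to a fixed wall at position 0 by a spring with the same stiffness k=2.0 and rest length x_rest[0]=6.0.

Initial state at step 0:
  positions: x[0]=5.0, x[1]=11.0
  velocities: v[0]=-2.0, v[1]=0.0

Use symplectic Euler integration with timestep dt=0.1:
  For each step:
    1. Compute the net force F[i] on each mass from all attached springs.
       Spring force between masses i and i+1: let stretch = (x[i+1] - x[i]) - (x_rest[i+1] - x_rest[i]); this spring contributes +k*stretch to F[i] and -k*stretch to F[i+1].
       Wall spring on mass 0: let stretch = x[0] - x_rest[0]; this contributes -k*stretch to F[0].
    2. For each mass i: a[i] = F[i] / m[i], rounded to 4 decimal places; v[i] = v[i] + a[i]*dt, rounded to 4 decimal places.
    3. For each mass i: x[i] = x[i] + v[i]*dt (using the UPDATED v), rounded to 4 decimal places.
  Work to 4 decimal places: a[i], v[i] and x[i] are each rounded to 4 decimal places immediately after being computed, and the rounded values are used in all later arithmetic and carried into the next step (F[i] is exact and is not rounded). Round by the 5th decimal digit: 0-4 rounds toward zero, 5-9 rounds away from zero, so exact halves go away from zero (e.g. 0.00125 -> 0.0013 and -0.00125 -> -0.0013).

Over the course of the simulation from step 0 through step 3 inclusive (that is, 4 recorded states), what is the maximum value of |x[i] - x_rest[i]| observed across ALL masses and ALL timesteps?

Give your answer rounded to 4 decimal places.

Answer: 1.4524

Derivation:
Step 0: x=[5.0000 11.0000] v=[-2.0000 0.0000]
Step 1: x=[4.8200 11.0000] v=[-1.8000 0.0000]
Step 2: x=[4.6672 10.9964] v=[-1.5280 -0.0360]
Step 3: x=[4.5476 10.9862] v=[-1.1956 -0.1018]
Max displacement = 1.4524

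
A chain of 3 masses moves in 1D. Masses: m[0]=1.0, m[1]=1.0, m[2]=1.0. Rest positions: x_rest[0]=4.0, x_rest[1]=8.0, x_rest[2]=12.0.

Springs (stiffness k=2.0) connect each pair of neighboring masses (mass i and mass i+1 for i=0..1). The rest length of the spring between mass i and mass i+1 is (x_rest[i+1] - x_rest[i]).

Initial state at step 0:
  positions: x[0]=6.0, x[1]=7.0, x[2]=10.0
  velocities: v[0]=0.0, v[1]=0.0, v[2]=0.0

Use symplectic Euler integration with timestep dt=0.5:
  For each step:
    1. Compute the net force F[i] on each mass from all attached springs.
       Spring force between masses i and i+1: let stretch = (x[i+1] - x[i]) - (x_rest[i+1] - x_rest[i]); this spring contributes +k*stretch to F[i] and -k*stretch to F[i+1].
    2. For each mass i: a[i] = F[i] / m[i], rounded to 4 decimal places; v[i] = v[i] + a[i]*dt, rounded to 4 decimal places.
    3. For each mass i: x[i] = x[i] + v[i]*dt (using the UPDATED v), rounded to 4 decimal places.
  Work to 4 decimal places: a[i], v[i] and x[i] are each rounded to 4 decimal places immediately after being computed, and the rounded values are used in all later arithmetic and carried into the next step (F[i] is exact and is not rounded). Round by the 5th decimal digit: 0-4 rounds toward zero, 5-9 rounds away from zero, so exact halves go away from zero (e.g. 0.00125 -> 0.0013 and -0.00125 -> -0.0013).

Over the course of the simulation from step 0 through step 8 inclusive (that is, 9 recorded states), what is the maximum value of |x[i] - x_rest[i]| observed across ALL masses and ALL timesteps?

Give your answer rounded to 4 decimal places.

Answer: 2.3632

Derivation:
Step 0: x=[6.0000 7.0000 10.0000] v=[0.0000 0.0000 0.0000]
Step 1: x=[4.5000 8.0000 10.5000] v=[-3.0000 2.0000 1.0000]
Step 2: x=[2.7500 8.5000 11.7500] v=[-3.5000 1.0000 2.5000]
Step 3: x=[1.8750 7.7500 13.3750] v=[-1.7500 -1.5000 3.2500]
Step 4: x=[1.9375 6.8750 14.1875] v=[0.1250 -1.7500 1.6250]
Step 5: x=[2.4688 7.1875 13.3438] v=[1.0625 0.6250 -1.6875]
Step 6: x=[3.3594 8.2188 11.4219] v=[1.7812 2.0626 -3.8438]
Step 7: x=[4.6797 8.4220 9.8985] v=[2.6406 0.4063 -3.0469]
Step 8: x=[5.8712 7.4923 9.6368] v=[2.3829 -1.8595 -0.5234]
Max displacement = 2.3632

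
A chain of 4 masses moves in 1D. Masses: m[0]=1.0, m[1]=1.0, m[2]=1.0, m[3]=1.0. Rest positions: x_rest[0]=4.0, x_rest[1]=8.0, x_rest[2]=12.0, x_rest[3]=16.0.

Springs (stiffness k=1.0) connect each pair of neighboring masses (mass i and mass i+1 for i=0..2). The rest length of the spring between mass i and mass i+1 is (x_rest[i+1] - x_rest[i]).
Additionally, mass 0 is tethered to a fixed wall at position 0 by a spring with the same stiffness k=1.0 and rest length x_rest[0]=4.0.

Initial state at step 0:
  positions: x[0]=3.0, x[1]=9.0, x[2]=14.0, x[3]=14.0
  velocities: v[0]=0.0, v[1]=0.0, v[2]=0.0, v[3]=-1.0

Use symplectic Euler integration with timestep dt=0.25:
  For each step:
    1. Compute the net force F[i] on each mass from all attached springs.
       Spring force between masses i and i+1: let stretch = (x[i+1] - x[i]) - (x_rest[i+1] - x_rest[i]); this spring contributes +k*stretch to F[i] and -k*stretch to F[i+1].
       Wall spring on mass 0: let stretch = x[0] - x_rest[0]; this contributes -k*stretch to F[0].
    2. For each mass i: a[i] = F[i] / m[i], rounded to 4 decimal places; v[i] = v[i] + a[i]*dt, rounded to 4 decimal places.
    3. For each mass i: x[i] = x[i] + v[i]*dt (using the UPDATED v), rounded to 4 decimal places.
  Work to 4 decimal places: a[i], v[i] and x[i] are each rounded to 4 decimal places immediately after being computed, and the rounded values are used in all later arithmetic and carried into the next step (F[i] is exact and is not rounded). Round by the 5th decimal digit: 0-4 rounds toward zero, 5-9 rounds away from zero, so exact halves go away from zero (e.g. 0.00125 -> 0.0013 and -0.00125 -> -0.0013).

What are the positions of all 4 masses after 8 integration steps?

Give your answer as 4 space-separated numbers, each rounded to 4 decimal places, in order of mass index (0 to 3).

Step 0: x=[3.0000 9.0000 14.0000 14.0000] v=[0.0000 0.0000 0.0000 -1.0000]
Step 1: x=[3.1875 8.9375 13.6875 14.0000] v=[0.7500 -0.2500 -1.2500 0.0000]
Step 2: x=[3.5352 8.8125 13.0977 14.2305] v=[1.3906 -0.5000 -2.3594 0.9219]
Step 3: x=[3.9917 8.6255 12.3108 14.6402] v=[1.8261 -0.7480 -3.1475 1.6387]
Step 4: x=[4.4884 8.3792 11.4392 15.1543] v=[1.9866 -0.9851 -3.4865 2.0564]
Step 5: x=[4.9477 8.0810 10.6085 15.6862] v=[1.8372 -1.1928 -3.3227 2.1276]
Step 6: x=[5.2936 7.7449 9.9372 16.1508] v=[1.3836 -1.3443 -2.6852 1.8582]
Step 7: x=[5.4619 7.3926 9.5172 16.4770] v=[0.6730 -1.4091 -1.6799 1.3048]
Step 8: x=[5.4095 7.0525 9.3994 16.6182] v=[-0.2098 -1.3606 -0.4711 0.5649]

Answer: 5.4095 7.0525 9.3994 16.6182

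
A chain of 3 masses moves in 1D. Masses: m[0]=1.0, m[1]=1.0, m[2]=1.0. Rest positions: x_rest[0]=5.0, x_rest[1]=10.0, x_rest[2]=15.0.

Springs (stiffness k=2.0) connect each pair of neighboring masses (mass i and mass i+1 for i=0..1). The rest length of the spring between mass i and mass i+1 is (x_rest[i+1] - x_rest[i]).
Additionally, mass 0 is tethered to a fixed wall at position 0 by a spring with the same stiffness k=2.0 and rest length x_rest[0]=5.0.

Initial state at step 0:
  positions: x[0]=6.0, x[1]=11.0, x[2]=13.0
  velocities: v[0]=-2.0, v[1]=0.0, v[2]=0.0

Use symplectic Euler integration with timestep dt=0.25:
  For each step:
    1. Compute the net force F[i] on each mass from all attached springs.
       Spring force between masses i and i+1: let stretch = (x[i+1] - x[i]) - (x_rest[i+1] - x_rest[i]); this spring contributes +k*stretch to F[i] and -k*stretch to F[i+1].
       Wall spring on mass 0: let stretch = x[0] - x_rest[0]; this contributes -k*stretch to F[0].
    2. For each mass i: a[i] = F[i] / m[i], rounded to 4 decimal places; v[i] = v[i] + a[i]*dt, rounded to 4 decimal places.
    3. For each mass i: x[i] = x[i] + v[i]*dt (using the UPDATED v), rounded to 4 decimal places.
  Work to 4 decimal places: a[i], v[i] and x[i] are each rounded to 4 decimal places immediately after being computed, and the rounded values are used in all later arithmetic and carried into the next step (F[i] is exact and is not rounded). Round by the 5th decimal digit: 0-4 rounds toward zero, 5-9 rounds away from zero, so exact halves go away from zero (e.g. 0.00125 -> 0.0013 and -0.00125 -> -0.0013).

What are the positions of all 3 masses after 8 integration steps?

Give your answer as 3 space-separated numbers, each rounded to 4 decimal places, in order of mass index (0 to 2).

Answer: 3.4199 8.9679 15.0067

Derivation:
Step 0: x=[6.0000 11.0000 13.0000] v=[-2.0000 0.0000 0.0000]
Step 1: x=[5.3750 10.6250 13.3750] v=[-2.5000 -1.5000 1.5000]
Step 2: x=[4.7344 9.9375 14.0313] v=[-2.5625 -2.7500 2.6250]
Step 3: x=[4.1524 9.1113 14.8008] v=[-2.3282 -3.3047 3.0781]
Step 4: x=[3.6712 8.3765 15.4842] v=[-1.9250 -2.9394 2.7334]
Step 5: x=[3.3192 7.9420 15.9041] v=[-1.4080 -1.7382 1.6796]
Step 6: x=[3.1302 7.9249 15.9538] v=[-0.7562 -0.0686 0.1986]
Step 7: x=[3.1492 8.3120 15.6248] v=[0.0761 1.5485 -1.3159]
Step 8: x=[3.4199 8.9679 15.0067] v=[1.0829 2.6235 -2.4723]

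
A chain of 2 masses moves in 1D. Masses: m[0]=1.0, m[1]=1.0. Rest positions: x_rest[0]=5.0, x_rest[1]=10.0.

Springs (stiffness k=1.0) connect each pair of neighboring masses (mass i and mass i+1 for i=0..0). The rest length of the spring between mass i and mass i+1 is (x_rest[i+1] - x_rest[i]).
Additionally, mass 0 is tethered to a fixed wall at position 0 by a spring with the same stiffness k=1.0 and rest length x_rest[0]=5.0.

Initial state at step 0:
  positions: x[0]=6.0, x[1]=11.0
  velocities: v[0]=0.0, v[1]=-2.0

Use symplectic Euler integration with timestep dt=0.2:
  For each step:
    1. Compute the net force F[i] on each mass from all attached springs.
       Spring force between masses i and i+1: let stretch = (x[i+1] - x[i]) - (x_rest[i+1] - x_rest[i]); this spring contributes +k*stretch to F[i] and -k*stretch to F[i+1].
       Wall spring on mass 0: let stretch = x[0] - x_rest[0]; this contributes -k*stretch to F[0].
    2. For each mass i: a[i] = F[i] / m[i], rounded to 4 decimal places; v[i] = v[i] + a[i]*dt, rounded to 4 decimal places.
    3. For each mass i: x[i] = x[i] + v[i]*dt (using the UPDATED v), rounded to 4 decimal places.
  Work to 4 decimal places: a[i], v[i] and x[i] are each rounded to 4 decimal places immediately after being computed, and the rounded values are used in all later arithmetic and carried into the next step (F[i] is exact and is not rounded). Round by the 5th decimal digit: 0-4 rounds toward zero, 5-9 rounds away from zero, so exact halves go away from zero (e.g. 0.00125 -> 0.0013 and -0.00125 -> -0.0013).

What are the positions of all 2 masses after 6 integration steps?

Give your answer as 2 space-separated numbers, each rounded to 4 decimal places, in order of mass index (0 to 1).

Step 0: x=[6.0000 11.0000] v=[0.0000 -2.0000]
Step 1: x=[5.9600 10.6000] v=[-0.2000 -2.0000]
Step 2: x=[5.8672 10.2144] v=[-0.4640 -1.9280]
Step 3: x=[5.7136 9.8549] v=[-0.7680 -1.7974]
Step 4: x=[5.4971 9.5298] v=[-1.0825 -1.6257]
Step 5: x=[5.2220 9.2434] v=[-1.3754 -1.4322]
Step 6: x=[4.8989 8.9961] v=[-1.6155 -1.2365]

Answer: 4.8989 8.9961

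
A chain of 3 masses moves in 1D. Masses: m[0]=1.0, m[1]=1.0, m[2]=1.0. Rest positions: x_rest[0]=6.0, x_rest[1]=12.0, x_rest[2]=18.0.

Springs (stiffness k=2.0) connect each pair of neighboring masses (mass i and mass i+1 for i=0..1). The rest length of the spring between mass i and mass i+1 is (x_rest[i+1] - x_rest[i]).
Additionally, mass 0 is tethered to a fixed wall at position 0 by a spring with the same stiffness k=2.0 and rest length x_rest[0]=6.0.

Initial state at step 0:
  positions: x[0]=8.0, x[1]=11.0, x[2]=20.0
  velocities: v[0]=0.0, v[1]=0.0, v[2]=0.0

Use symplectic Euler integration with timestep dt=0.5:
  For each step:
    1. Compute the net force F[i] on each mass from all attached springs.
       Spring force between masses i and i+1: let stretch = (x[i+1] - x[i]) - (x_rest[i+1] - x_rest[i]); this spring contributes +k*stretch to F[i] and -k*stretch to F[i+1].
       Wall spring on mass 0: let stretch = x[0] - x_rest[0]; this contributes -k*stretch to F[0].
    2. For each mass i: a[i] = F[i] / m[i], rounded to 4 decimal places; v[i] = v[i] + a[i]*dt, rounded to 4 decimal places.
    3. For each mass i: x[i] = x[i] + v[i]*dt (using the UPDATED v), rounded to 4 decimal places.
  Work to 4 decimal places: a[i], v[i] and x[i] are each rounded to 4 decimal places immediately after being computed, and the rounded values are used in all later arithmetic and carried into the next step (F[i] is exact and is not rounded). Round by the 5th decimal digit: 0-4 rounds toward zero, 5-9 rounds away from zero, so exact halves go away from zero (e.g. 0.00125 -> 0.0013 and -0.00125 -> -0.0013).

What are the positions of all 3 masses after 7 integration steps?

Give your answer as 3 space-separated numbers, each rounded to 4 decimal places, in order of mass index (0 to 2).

Step 0: x=[8.0000 11.0000 20.0000] v=[0.0000 0.0000 0.0000]
Step 1: x=[5.5000 14.0000 18.5000] v=[-5.0000 6.0000 -3.0000]
Step 2: x=[4.5000 15.0000 17.7500] v=[-2.0000 2.0000 -1.5000]
Step 3: x=[6.5000 12.1250 18.6250] v=[4.0000 -5.7500 1.7500]
Step 4: x=[8.0625 9.6875 19.2500] v=[3.1250 -4.8750 1.2500]
Step 5: x=[6.4063 11.2188 18.0938] v=[-3.3125 3.0625 -2.3125]
Step 6: x=[3.9532 13.7813 16.5001] v=[-4.9063 5.1250 -3.1875]
Step 7: x=[4.4375 12.7892 16.5470] v=[0.9686 -1.9843 0.0937]

Answer: 4.4375 12.7892 16.5470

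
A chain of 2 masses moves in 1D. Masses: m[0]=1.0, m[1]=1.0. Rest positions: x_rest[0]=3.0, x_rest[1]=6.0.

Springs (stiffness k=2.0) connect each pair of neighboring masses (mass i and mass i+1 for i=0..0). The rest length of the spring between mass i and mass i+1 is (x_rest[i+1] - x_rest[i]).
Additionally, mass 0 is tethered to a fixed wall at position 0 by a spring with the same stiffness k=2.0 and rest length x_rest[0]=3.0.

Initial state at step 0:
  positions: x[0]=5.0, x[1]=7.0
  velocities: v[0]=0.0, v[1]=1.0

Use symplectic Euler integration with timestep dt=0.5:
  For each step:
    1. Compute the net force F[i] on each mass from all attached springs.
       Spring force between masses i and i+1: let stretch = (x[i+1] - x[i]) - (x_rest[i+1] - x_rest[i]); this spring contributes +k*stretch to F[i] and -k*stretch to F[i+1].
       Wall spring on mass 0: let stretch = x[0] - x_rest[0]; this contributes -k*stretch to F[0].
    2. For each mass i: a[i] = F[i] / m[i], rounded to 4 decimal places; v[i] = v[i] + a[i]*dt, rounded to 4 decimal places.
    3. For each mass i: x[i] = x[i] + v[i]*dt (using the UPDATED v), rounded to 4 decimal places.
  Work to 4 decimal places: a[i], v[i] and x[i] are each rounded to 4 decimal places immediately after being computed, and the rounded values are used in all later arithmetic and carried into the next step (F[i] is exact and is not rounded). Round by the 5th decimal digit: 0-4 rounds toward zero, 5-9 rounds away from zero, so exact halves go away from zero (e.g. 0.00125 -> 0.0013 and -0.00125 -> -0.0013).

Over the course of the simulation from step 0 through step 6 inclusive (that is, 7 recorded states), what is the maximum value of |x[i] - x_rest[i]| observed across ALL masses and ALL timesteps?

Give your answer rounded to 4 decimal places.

Answer: 2.2500

Derivation:
Step 0: x=[5.0000 7.0000] v=[0.0000 1.0000]
Step 1: x=[3.5000 8.0000] v=[-3.0000 2.0000]
Step 2: x=[2.5000 8.2500] v=[-2.0000 0.5000]
Step 3: x=[3.1250 7.1250] v=[1.2500 -2.2500]
Step 4: x=[4.1875 5.5000] v=[2.1250 -3.2500]
Step 5: x=[3.8125 4.7188] v=[-0.7500 -1.5625]
Step 6: x=[1.9844 4.9844] v=[-3.6562 0.5312]
Max displacement = 2.2500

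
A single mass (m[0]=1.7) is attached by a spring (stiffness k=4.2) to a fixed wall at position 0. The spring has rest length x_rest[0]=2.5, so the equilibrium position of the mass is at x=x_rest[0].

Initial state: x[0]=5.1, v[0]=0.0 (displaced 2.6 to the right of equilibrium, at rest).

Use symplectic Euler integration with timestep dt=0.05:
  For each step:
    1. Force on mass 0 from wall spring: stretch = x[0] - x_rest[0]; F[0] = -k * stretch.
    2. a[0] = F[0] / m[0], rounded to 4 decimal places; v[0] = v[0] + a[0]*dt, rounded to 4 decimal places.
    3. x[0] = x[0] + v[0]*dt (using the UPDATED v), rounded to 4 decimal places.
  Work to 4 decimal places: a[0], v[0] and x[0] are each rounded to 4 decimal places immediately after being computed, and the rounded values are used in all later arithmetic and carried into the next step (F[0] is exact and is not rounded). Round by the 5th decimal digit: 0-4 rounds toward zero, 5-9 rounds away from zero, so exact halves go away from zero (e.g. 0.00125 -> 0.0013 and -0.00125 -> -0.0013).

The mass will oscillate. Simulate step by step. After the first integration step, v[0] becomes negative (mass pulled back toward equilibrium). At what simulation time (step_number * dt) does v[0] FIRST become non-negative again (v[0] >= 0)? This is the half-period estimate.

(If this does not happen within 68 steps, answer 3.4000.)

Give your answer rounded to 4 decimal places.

Answer: 2.0000

Derivation:
Step 0: x=[5.1000] v=[0.0000]
Step 1: x=[5.0839] v=[-0.3212]
Step 2: x=[5.0519] v=[-0.6404]
Step 3: x=[5.0041] v=[-0.9556]
Step 4: x=[4.9409] v=[-1.2649]
Step 5: x=[4.8626] v=[-1.5664]
Step 6: x=[4.7697] v=[-1.8583]
Step 7: x=[4.6628] v=[-2.1387]
Step 8: x=[4.5425] v=[-2.4059]
Step 9: x=[4.4096] v=[-2.6582]
Step 10: x=[4.2649] v=[-2.8941]
Step 11: x=[4.1093] v=[-3.1121]
Step 12: x=[3.9438] v=[-3.3109]
Step 13: x=[3.7693] v=[-3.4893]
Step 14: x=[3.5870] v=[-3.6461]
Step 15: x=[3.3980] v=[-3.7804]
Step 16: x=[3.2034] v=[-3.8913]
Step 17: x=[3.0045] v=[-3.9782]
Step 18: x=[2.8025] v=[-4.0405]
Step 19: x=[2.5986] v=[-4.0779]
Step 20: x=[2.3941] v=[-4.0901]
Step 21: x=[2.1903] v=[-4.0770]
Step 22: x=[1.9884] v=[-4.0387]
Step 23: x=[1.7896] v=[-3.9755]
Step 24: x=[1.5952] v=[-3.8877]
Step 25: x=[1.4064] v=[-3.7759]
Step 26: x=[1.2244] v=[-3.6408]
Step 27: x=[1.0502] v=[-3.4832]
Step 28: x=[0.8850] v=[-3.3041]
Step 29: x=[0.7298] v=[-3.1046]
Step 30: x=[0.5855] v=[-2.8859]
Step 31: x=[0.4530] v=[-2.6494]
Step 32: x=[0.3332] v=[-2.3965]
Step 33: x=[0.2268] v=[-2.1288]
Step 34: x=[0.1344] v=[-1.8480]
Step 35: x=[0.0566] v=[-1.5558]
Step 36: x=[-0.0061] v=[-1.2540]
Step 37: x=[-0.0533] v=[-0.9444]
Step 38: x=[-0.0848] v=[-0.6290]
Step 39: x=[-0.1003] v=[-0.3097]
Step 40: x=[-0.0997] v=[0.0115]
First v>=0 after going negative at step 40, time=2.0000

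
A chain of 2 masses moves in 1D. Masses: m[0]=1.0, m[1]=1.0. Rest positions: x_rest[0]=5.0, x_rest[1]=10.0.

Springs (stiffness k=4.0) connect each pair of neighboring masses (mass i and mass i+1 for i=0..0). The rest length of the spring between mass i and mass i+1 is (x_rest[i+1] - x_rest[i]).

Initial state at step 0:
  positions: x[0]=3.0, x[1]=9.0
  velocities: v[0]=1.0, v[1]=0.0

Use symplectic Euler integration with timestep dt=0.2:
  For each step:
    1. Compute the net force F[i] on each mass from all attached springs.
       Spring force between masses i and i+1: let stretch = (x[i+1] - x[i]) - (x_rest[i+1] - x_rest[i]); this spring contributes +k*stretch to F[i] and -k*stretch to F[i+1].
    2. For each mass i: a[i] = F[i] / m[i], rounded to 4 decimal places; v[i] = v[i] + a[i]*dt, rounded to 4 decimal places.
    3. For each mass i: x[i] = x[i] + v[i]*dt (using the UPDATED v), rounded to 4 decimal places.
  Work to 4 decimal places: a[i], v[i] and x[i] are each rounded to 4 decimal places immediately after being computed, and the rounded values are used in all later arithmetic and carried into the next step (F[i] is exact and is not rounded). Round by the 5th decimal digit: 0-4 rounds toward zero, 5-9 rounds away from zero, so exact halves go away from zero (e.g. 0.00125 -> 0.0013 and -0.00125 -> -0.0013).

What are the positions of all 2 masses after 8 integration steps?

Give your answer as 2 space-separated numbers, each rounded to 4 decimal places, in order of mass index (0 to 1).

Answer: 4.0328 9.5672

Derivation:
Step 0: x=[3.0000 9.0000] v=[1.0000 0.0000]
Step 1: x=[3.3600 8.8400] v=[1.8000 -0.8000]
Step 2: x=[3.7968 8.6032] v=[2.1840 -1.1840]
Step 3: x=[4.2026 8.3974] v=[2.0291 -1.0291]
Step 4: x=[4.4796 8.3204] v=[1.3849 -0.3849]
Step 5: x=[4.5711 8.4289] v=[0.4575 0.5425]
Step 6: x=[4.4798 8.7202] v=[-0.4563 1.4563]
Step 7: x=[4.2670 9.1330] v=[-1.0640 2.0640]
Step 8: x=[4.0328 9.5672] v=[-1.1712 2.1712]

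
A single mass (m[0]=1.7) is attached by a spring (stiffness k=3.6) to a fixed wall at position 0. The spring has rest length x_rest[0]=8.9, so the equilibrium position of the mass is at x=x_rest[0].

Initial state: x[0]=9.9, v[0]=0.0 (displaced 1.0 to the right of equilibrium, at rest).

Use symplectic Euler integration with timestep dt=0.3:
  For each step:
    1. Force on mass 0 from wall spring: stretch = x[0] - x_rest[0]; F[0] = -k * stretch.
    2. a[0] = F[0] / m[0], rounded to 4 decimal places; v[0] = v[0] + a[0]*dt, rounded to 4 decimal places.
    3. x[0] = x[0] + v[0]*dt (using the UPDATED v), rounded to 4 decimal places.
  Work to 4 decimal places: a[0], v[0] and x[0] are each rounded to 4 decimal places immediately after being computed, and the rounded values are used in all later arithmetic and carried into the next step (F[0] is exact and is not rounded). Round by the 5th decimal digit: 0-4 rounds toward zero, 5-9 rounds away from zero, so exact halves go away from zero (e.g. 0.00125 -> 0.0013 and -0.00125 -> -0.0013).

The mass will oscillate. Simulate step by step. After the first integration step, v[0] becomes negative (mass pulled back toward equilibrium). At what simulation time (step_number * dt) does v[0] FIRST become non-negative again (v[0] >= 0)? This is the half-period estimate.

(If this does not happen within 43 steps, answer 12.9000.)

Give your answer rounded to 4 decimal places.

Step 0: x=[9.9000] v=[0.0000]
Step 1: x=[9.7094] v=[-0.6353]
Step 2: x=[9.3646] v=[-1.1495]
Step 3: x=[8.9312] v=[-1.4447]
Step 4: x=[8.4919] v=[-1.4645]
Step 5: x=[8.1303] v=[-1.2052]
Step 6: x=[7.9154] v=[-0.7162]
Step 7: x=[7.8882] v=[-0.0907]
Step 8: x=[8.0538] v=[0.5521]
First v>=0 after going negative at step 8, time=2.4000

Answer: 2.4000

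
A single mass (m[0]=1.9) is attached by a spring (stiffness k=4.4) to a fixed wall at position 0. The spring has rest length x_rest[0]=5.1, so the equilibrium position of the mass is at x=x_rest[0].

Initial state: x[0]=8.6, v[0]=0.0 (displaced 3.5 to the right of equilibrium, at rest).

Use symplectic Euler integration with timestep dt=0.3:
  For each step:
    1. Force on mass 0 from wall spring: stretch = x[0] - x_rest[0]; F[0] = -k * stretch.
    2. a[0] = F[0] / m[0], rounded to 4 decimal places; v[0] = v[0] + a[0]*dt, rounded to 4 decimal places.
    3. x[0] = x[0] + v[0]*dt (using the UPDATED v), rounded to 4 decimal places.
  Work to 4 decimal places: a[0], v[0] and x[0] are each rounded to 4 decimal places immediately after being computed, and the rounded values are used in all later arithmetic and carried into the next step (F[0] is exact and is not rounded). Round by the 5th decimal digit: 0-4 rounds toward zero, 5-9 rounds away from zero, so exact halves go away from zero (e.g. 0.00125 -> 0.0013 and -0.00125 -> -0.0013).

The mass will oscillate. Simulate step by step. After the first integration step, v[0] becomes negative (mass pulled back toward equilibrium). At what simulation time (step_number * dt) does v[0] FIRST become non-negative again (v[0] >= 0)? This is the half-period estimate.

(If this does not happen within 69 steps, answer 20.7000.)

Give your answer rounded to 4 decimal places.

Answer: 2.1000

Derivation:
Step 0: x=[8.6000] v=[0.0000]
Step 1: x=[7.8705] v=[-2.4316]
Step 2: x=[6.5636] v=[-4.3564]
Step 3: x=[4.9516] v=[-5.3732]
Step 4: x=[3.3706] v=[-5.2701]
Step 5: x=[2.1500] v=[-4.0686]
Step 6: x=[1.5443] v=[-2.0191]
Step 7: x=[1.6797] v=[0.4512]
First v>=0 after going negative at step 7, time=2.1000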